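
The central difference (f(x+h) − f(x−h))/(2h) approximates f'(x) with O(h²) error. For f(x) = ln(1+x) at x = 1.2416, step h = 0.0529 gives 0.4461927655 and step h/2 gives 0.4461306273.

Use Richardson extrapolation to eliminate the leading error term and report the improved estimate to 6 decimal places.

Method order is 2; weight 2^2 = 4.
Weighted: 1.7845225092 − 0.4461927655 = 1.3383297437
Denominator 4 − 1 = 3.
So the Richardson estimate is 0.4461099146.
Correction |R − A(h/2)| = 2.071e-05; gap |A(h/2) − A(h)| = 6.214e-05.

0.446110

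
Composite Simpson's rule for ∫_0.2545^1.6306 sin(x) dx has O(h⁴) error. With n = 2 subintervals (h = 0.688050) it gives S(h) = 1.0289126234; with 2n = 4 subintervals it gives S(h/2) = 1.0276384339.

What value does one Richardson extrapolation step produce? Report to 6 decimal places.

1.027553

Method order is 4; weight 2^4 = 16.
16*1.0276384339 = 16.4422149424; 16.4422149424 − 1.0289126234 = 15.4133023190
(16*1.0276384339 − 1.0289126234)/(16 − 1) = 1.0275534879
Correction |R − A(h/2)| = 8.495e-05; gap |A(h/2) − A(h)| = 1.274e-03.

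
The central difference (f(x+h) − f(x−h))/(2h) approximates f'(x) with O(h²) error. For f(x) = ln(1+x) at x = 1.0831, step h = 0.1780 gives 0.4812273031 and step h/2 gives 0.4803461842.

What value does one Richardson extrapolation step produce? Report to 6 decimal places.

The method has order 2: 2^2 = 4.
A(h/2) − A(h) = 0.4803461842 − 0.4812273031 = -0.0008811189
Divide by 2^2 − 1 = 3: (-0.0008811189)/3 = -0.0002937063
R = 0.4803461842 − 0.0002937063 = 0.4800524779
Correction |R − A(h/2)| = 2.937e-04; gap |A(h/2) − A(h)| = 8.811e-04.

0.480052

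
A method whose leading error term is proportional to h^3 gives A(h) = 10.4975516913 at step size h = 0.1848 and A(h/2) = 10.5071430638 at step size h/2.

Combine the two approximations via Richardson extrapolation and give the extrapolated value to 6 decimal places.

Method order is 3; weight 2^3 = 8.
8*10.5071430638 = 84.0571445104; subtract 10.4975516913 → 73.5595928191
Divide by 2^3 − 1 = 7.
73.5595928191 ÷ 7 = 10.5085132599

10.508513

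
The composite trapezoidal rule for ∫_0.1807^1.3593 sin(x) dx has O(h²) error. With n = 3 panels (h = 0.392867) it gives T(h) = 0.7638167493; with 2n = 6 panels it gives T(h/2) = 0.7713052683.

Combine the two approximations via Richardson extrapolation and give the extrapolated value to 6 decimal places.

Leading term ∝ h^2; use weight 4 = 2^2.
4·0.7713052683 = 3.0852210732; 3.0852210732 − 0.7638167493 = 2.3214043239
Divide by 2^2 − 1 = 3.
2.3214043239 ÷ 3 = 0.7738014413

0.773801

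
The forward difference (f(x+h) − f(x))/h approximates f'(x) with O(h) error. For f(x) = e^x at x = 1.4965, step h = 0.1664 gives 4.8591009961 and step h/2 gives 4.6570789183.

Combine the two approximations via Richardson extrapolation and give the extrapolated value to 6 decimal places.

4.455057

With r = 1 the leading error scales as h^1, so the weight is 2^1 = 2.
2×4.6570789183 = 9.3141578366; subtract 4.8591009961 → 4.4550568405
(2×4.6570789183 − 4.8591009961)/(2 − 1) = 4.4550568405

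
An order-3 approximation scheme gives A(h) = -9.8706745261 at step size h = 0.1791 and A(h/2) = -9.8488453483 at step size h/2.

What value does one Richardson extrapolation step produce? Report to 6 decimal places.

r = 3, so 2^r = 8.
8*(-9.8488453483) − (-9.8706745261) = -68.9200882603
Denominator 8 − 1 = 7.
(8*(-9.8488453483) − (-9.8706745261))/(8 − 1) = -9.8457268943
Gap between inputs: 2.183e-02; correction applied: +0.0031184540.

-9.845727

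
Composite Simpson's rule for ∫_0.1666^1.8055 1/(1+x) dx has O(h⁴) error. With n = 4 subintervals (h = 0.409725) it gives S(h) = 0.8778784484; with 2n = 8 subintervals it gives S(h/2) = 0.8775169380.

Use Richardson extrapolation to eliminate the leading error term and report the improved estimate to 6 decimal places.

Method order is 4; weight 2^4 = 16.
Numerator 16×A(h/2) − A(h) = 16×0.8775169380 − 0.8778784484 = 13.1623925596
Divide by 2^4 − 1 = 15.
R = 13.1623925596/15 = 0.8774928373
Shift from A(h/2): −0.0000241007.

0.877493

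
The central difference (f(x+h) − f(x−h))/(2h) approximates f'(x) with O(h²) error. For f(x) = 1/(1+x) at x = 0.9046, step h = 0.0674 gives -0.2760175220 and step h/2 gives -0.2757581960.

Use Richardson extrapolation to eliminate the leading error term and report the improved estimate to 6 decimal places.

-0.275672

Error is O(h^2); halving h shrinks it by 2^2 = 4.
4·(-0.2757581960) = -1.1030327840; subtract (-0.2760175220) → -0.8270152620
R = (-0.8270152620)/3 = -0.2756717540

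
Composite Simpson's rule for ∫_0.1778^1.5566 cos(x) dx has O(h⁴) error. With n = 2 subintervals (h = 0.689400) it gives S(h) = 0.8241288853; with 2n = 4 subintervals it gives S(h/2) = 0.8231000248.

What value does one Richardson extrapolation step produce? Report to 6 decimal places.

0.823031

With r = 4 the leading error scales as h^4, so the weight is 2^4 = 16.
Numerator 16×A(h/2) − A(h) = 16×0.8231000248 − 0.8241288853 = 12.3454715115
12.3454715115 ÷ 15 = 0.8230314341
Correction |R − A(h/2)| = 6.859e-05; gap |A(h/2) − A(h)| = 1.029e-03.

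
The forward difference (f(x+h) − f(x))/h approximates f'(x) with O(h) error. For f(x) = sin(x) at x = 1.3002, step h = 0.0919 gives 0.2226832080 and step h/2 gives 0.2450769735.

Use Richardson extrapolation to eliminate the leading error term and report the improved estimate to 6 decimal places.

r = 1: numerator weight 2, denominator 1.
Difference of the inputs: 0.2450769735 − 0.2226832080 = 0.0223937655
Correction (A(h/2) − A(h))/(2 − 1) = 0.0223937655/1 = 0.0223937655
R = 0.2450769735 + 0.0223937655 = 0.2674707390

0.267471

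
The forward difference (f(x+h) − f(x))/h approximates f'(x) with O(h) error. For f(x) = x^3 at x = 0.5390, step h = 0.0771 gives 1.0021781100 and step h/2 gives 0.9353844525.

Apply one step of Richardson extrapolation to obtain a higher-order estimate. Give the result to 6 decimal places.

With r = 1 the leading error scales as h^1, so the weight is 2^1 = 2.
2×0.9353844525 = 1.8707689050; subtract 1.0021781100 → 0.8685907950
Denominator 2 − 1 = 1.
(2×0.9353844525 − 1.0021781100)/(2 − 1) = 0.8685907950

0.868591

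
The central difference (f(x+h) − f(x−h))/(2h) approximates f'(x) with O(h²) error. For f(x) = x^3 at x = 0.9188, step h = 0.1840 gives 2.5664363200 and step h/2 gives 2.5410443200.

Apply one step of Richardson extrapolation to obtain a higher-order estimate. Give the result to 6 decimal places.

2.532580

Order 2 gives 2^r = 4 and 2^r − 1 = 3.
Weighted: 10.1641772800 − 2.5664363200 = 7.5977409600
Denominator 4 − 1 = 3.
(4 × 2.5410443200 − 2.5664363200)/(4 − 1) = 2.5325803200
Shift from A(h/2): −0.0084640000.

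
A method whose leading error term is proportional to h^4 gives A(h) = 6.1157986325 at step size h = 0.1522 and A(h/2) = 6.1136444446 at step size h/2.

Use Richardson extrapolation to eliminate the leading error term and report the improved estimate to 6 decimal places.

6.113501

r = 4: numerator weight 16, denominator 15.
16 × 6.1136444446 = 97.8183111136; subtract 6.1157986325 → 91.7025124811
(16 × 6.1136444446 − 6.1157986325)/(16 − 1) = 6.1135008321
Correction |R − A(h/2)| = 1.436e-04; gap |A(h/2) − A(h)| = 2.154e-03.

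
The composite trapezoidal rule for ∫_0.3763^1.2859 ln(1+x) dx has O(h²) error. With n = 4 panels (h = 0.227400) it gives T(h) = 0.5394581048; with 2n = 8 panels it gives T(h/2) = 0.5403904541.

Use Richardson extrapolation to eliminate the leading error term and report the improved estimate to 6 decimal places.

0.540701

Leading term ∝ h^2; use weight 4 = 2^2.
Top: 4(0.5403904541) − (0.5394581048) = 1.6221037116
Denominator 4 − 1 = 3.
Extrapolated: 1.6221037116 / 3 = 0.5407012372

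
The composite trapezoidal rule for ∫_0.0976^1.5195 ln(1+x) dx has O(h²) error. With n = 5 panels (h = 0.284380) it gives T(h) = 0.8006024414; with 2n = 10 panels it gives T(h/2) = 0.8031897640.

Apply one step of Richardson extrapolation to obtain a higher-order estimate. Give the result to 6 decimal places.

r = 2: numerator weight 4, denominator 3.
2^2×A(h/2) = 3.2127590560; minus A(h) gives 2.4121566146.
Denominator 4 − 1 = 3.
Extrapolated: 2.4121566146 / 3 = 0.8040522049

0.804052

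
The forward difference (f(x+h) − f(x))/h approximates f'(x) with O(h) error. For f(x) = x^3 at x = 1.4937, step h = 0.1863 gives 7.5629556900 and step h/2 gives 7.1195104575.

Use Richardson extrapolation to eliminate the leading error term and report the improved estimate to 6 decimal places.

r = 1, so 2^r = 2.
2^1·A(h/2) = 14.2390209150; minus A(h) gives 6.6760652250.
Extrapolated: 6.6760652250 / 1 = 6.6760652250

6.676065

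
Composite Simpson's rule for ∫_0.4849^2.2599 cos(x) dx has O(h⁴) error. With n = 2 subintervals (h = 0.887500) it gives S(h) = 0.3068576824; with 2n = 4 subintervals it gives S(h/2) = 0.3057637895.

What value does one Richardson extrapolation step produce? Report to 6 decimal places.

0.305691

Leading term ∝ h^4; use weight 16 = 2^4.
16 × 0.3057637895 = 4.8922206320; subtract 0.3068576824 → 4.5853629496
R = 4.5853629496/15 = 0.3056908633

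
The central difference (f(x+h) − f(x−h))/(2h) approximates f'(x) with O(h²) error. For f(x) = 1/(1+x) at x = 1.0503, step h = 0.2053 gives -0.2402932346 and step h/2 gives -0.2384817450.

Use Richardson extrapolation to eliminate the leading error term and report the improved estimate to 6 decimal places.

With r = 2 the leading error scales as h^2, so the weight is 2^2 = 4.
A(h/2) − A(h) = -0.2384817450 − (-0.2402932346) = 0.0018114896
Divide by 2^2 − 1 = 3: 0.0018114896/3 = 0.0006038299
R = A(h/2) + (A(h/2) − A(h))/3 = -0.2384817450 + 0.0006038299 = -0.2378779151
Correction |R − A(h/2)| = 6.038e-04; gap |A(h/2) − A(h)| = 1.811e-03.

-0.237878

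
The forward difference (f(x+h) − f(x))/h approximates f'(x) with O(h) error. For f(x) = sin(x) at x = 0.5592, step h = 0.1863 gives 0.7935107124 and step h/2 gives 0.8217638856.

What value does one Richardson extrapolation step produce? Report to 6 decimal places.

Method order is 1; weight 2^1 = 2.
A(h/2) − A(h) = 0.8217638856 − 0.7935107124 = 0.0282531732
Divide by 2^1 − 1 = 1: 0.0282531732/1 = 0.0282531732
R = 0.8217638856 + 0.0282531732 = 0.8500170588

0.850017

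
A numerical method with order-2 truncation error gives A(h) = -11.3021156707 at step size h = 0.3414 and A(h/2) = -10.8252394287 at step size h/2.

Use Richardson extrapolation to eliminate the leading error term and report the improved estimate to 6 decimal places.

Leading term ∝ h^2; use weight 4 = 2^2.
Numerator 4·A(h/2) − A(h) = 4·(-10.8252394287) − (-11.3021156707) = -31.9988420441
Divide by 2^2 − 1 = 3.
Result: -10.6662806814

-10.666281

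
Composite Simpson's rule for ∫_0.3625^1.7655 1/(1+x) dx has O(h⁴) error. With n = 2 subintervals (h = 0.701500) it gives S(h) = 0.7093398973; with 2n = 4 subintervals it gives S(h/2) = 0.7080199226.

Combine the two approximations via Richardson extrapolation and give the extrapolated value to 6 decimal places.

0.707932

Leading term ∝ h^4; use weight 16 = 2^4.
16·0.7080199226 = 11.3283187616; subtract 0.7093398973 → 10.6189788643
R = 10.6189788643/15 = 0.7079319243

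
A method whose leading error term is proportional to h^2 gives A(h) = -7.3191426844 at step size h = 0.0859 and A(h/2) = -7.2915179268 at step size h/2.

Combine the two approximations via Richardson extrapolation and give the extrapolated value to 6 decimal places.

Leading term ∝ h^2; use weight 4 = 2^2.
Numerator 4*A(h/2) − A(h) = 4*(-7.2915179268) − (-7.3191426844) = -21.8469290228
Divide by 2^2 − 1 = 3.
So the Richardson estimate is -7.2823096743.

-7.282310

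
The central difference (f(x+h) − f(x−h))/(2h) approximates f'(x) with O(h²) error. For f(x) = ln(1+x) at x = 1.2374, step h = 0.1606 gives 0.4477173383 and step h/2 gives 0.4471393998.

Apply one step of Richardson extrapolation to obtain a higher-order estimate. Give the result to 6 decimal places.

0.446947

r = 2, so 2^r = 4.
Numerator 4×A(h/2) − A(h) = 4×0.4471393998 − 0.4477173383 = 1.3408402609
Divide by 2^2 − 1 = 3.
Extrapolated: 1.3408402609 / 3 = 0.4469467536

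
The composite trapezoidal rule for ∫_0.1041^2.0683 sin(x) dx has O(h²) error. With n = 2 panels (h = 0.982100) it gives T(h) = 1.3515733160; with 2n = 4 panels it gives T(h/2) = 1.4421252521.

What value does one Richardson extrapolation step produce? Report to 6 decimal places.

1.472309

Method order is 2; weight 2^2 = 4.
2^2×A(h/2) = 5.7685010084; minus A(h) gives 4.4169276924.
Divide by 2^2 − 1 = 3.
(4×1.4421252521 − 1.3515733160)/(4 − 1) = 1.4723092308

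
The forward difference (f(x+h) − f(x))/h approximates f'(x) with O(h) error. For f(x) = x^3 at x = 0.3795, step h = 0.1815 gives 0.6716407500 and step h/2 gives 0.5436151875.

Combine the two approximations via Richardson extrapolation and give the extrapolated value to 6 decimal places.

Order 1 gives 2^r = 2 and 2^r − 1 = 1.
Numerator 2*A(h/2) − A(h) = 2*0.5436151875 − 0.6716407500 = 0.4155896250
Extrapolated: 0.4155896250 / 1 = 0.4155896250
Correction |R − A(h/2)| = 1.280e-01; gap |A(h/2) − A(h)| = 1.280e-01.

0.415590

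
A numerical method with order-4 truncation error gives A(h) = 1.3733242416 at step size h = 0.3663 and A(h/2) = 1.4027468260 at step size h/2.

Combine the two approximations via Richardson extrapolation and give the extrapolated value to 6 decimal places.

1.404708

Method order is 4; weight 2^4 = 16.
Top: 16(1.4027468260) − (1.3733242416) = 21.0706249744
Divide by 2^4 − 1 = 15.
Result: 1.4047083316
Gap between inputs: 2.942e-02; correction applied: +0.0019615056.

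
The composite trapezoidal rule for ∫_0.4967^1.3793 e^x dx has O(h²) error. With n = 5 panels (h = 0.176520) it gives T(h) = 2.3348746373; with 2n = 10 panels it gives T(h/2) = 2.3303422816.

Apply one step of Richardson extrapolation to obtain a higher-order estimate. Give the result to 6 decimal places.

With r = 2 the leading error scales as h^2, so the weight is 2^2 = 4.
Numerator 4*A(h/2) − A(h) = 4*2.3303422816 − 2.3348746373 = 6.9864944891
R = 6.9864944891/3 = 2.3288314964

2.328831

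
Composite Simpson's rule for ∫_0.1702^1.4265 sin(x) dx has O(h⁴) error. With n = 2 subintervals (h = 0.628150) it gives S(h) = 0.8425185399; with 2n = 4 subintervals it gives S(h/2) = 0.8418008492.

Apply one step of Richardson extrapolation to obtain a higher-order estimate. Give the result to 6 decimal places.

0.841753

Order 4 gives 2^r = 16 and 2^r − 1 = 15.
Weighted: 13.4688135872 − 0.8425185399 = 12.6262950473
R = 12.6262950473/15 = 0.8417530032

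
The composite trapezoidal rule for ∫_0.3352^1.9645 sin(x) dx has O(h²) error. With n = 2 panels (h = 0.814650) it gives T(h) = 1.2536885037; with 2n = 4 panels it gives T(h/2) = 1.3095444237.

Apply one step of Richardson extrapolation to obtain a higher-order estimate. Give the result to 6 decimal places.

1.328163

With r = 2 the leading error scales as h^2, so the weight is 2^2 = 4.
4·1.3095444237 = 5.2381776948; 5.2381776948 − 1.2536885037 = 3.9844891911
Divide by 2^2 − 1 = 3.
(4·1.3095444237 − 1.2536885037)/(4 − 1) = 1.3281630637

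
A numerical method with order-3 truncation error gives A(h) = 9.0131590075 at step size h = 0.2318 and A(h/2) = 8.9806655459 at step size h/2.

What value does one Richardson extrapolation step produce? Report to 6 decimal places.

8.976024

Leading term ∝ h^3; use weight 8 = 2^3.
Difference of the inputs: 8.9806655459 − 9.0131590075 = -0.0324934616
Divide by 2^3 − 1 = 7: (-0.0324934616)/7 = -0.0046419231
R = A(h/2) + (A(h/2) − A(h))/7 = 8.9806655459 − 0.0046419231 = 8.9760236228
Gap between inputs: 3.249e-02; correction applied: −0.0046419231.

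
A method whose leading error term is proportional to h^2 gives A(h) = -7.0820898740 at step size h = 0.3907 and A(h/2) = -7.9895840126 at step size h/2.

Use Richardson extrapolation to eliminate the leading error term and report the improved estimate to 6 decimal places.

-8.292082

Leading term ∝ h^2; use weight 4 = 2^2.
2^2·A(h/2) = -31.9583360504; minus A(h) gives -24.8762461764.
Divide by 2^2 − 1 = 3.
Result: -8.2920820588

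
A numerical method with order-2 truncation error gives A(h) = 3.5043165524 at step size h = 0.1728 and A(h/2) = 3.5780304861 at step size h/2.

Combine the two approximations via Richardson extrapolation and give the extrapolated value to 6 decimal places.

r = 2: numerator weight 4, denominator 3.
4*3.5780304861 = 14.3121219444; 14.3121219444 − 3.5043165524 = 10.8078053920
Denominator 4 − 1 = 3.
10.8078053920 ÷ 3 = 3.6026017973
Shift from A(h/2): +0.0245713112.

3.602602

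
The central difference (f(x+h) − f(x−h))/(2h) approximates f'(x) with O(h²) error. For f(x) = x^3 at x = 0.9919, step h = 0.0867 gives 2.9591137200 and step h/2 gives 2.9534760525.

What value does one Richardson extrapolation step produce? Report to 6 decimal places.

Leading term ∝ h^2; use weight 4 = 2^2.
Top: 4(2.9534760525) − (2.9591137200) = 8.8547904900
Extrapolated: 8.8547904900 / 3 = 2.9515968300
Shift from A(h/2): −0.0018792225.

2.951597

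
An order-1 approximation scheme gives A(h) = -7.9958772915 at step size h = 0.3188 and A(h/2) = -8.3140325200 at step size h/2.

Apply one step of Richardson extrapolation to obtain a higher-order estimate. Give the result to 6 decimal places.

r = 1: numerator weight 2, denominator 1.
2·(-8.3140325200) = -16.6280650400; (-16.6280650400) − (-7.9958772915) = -8.6321877485
R = (-8.6321877485)/1 = -8.6321877485
Gap between inputs: 3.182e-01; correction applied: −0.3181552285.

-8.632188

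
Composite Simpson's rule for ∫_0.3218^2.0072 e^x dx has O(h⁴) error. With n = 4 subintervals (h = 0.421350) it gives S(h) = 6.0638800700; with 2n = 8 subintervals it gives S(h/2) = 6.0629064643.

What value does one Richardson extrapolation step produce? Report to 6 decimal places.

6.062842

r = 4: numerator weight 16, denominator 15.
16·6.0629064643 = 97.0065034288; 97.0065034288 − 6.0638800700 = 90.9426233588
Denominator 16 − 1 = 15.
Extrapolated: 90.9426233588 / 15 = 6.0628415573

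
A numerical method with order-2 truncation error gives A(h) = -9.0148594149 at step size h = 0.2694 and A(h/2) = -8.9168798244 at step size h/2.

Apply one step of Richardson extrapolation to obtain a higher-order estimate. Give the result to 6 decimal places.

The method has order 2: 2^2 = 4.
Numerator 4*A(h/2) − A(h) = 4*(-8.9168798244) − (-9.0148594149) = -26.6526598827
(4*(-8.9168798244) − (-9.0148594149))/(4 − 1) = -8.8842199609

-8.884220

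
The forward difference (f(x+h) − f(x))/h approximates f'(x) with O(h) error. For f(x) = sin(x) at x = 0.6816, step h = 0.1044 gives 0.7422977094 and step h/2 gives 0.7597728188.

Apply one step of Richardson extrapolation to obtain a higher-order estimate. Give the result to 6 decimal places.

r = 1, so 2^r = 2.
A(h/2) − A(h) = 0.7597728188 − 0.7422977094 = 0.0174751094
Divide by 2^1 − 1 = 1: 0.0174751094/1 = 0.0174751094
R = 0.7597728188 + 0.0174751094 = 0.7772479282
Shift from A(h/2): +0.0174751094.

0.777248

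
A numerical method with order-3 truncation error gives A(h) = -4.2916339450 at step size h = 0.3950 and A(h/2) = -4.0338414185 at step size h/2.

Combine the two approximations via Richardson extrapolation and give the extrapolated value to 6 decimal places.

Error is O(h^3); halving h shrinks it by 2^3 = 8.
8·(-4.0338414185) = -32.2707313480; subtract (-4.2916339450) → -27.9790974030
(8·(-4.0338414185) − (-4.2916339450))/(8 − 1) = -3.9970139147

-3.997014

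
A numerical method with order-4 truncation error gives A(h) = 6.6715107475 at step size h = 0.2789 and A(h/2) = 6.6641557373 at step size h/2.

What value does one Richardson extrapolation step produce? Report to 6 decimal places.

6.663665

Order 4 gives 2^r = 16 and 2^r − 1 = 15.
16×6.6641557373 = 106.6264917968; 106.6264917968 − 6.6715107475 = 99.9549810493
Divide by 2^4 − 1 = 15.
Result: 6.6636654033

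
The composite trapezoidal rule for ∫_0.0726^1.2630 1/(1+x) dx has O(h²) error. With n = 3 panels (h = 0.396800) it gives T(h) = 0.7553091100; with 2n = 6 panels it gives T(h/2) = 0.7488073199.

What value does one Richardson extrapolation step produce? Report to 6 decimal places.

r = 2: numerator weight 4, denominator 3.
4×0.7488073199 = 2.9952292796; subtract 0.7553091100 → 2.2399201696
Denominator 4 − 1 = 3.
2.2399201696 ÷ 3 = 0.7466400565

0.746640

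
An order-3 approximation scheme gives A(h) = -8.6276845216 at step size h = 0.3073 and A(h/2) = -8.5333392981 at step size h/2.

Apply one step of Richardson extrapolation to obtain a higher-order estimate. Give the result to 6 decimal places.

Error is O(h^3); halving h shrinks it by 2^3 = 8.
A(h/2) − A(h) = -8.5333392981 − (-8.6276845216) = 0.0943452235
Correction (A(h/2) − A(h))/(8 − 1) = 0.0943452235/7 = 0.0134778891
R = -8.5333392981 + 0.0134778891 = -8.5198614090

-8.519861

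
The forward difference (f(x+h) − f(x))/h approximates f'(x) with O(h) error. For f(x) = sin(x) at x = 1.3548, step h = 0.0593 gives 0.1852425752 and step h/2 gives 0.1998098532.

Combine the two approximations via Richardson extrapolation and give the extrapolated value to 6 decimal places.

0.214377

The method has order 1: 2^1 = 2.
A(h/2) − A(h) = 0.1998098532 − 0.1852425752 = 0.0145672780
Correction (A(h/2) − A(h))/(2 − 1) = 0.0145672780/1 = 0.0145672780
R = A(h/2) + (A(h/2) − A(h))/1 = 0.1998098532 + 0.0145672780 = 0.2143771312
Gap between inputs: 1.457e-02; correction applied: +0.0145672780.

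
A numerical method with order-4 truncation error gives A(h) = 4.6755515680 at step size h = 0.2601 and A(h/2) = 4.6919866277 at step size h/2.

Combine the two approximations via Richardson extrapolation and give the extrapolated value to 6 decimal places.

4.693082

With r = 4 the leading error scales as h^4, so the weight is 2^4 = 16.
A(h/2) − A(h) = 4.6919866277 − 4.6755515680 = 0.0164350597
Correction (A(h/2) − A(h))/(16 − 1) = 0.0164350597/15 = 0.0010956706
R = 4.6919866277 + 0.0010956706 = 4.6930822983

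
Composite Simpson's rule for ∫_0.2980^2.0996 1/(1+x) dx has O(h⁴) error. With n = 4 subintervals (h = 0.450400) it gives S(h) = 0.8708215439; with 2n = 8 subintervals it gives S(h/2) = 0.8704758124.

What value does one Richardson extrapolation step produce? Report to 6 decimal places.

0.870453

Method order is 4; weight 2^4 = 16.
16 × 0.8704758124 − 0.8708215439 = 13.0567914545
13.0567914545 ÷ 15 = 0.8704527636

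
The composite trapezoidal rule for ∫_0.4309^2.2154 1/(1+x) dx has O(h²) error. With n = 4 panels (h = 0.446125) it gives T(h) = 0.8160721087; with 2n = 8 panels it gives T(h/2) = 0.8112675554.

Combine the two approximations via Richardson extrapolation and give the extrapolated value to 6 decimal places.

0.809666

r = 2: numerator weight 4, denominator 3.
4*0.8112675554 = 3.2450702216; subtract 0.8160721087 → 2.4289981129
Denominator 4 − 1 = 3.
(4*0.8112675554 − 0.8160721087)/(4 − 1) = 0.8096660376
Shift from A(h/2): −0.0016015178.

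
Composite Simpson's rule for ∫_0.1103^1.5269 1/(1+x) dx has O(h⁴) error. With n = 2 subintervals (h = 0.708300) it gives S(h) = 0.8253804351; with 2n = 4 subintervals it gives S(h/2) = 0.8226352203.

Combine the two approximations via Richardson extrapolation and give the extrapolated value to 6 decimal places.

0.822452

Error is O(h^4); halving h shrinks it by 2^4 = 16.
Difference of the inputs: 0.8226352203 − 0.8253804351 = -0.0027452148
Divide by 2^4 − 1 = 15: (-0.0027452148)/15 = -0.0001830143
R = A(h/2) + (A(h/2) − A(h))/15 = 0.8226352203 − 0.0001830143 = 0.8224522060
Shift from A(h/2): −0.0001830143.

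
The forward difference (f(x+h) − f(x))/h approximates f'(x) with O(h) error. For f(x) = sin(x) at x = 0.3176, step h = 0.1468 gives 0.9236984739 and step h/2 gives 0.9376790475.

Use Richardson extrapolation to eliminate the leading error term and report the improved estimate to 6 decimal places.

The method has order 1: 2^1 = 2.
2·0.9376790475 = 1.8753580950; 1.8753580950 − 0.9236984739 = 0.9516596211
Extrapolated: 0.9516596211 / 1 = 0.9516596211
Gap between inputs: 1.398e-02; correction applied: +0.0139805736.

0.951660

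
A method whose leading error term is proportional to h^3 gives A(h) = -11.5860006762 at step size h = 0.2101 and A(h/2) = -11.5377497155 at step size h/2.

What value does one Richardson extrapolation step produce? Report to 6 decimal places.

Method order is 3; weight 2^3 = 8.
8 × (-11.5377497155) = -92.3019977240; (-92.3019977240) − (-11.5860006762) = -80.7159970478
Extrapolated: (-80.7159970478) / 7 = -11.5308567211
Shift from A(h/2): +0.0068929944.

-11.530857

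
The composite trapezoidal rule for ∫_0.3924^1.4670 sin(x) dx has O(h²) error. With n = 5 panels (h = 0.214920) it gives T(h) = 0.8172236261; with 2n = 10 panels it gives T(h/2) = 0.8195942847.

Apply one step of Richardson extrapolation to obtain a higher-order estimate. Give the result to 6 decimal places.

With r = 2 the leading error scales as h^2, so the weight is 2^2 = 4.
4 × 0.8195942847 = 3.2783771388; 3.2783771388 − 0.8172236261 = 2.4611535127
2.4611535127 ÷ 3 = 0.8203845042

0.820385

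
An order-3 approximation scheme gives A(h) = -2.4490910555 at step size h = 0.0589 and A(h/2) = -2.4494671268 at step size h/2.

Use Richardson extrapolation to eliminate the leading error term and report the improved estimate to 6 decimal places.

-2.449521

Error is O(h^3); halving h shrinks it by 2^3 = 8.
8·(-2.4494671268) = -19.5957370144; (-19.5957370144) − (-2.4490910555) = -17.1466459589
R = (-17.1466459589)/7 = -2.4495208513
Shift from A(h/2): −0.0000537245.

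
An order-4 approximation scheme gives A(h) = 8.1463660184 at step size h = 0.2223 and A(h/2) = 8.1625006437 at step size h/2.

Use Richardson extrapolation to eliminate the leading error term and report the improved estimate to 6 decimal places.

Error is O(h^4); halving h shrinks it by 2^4 = 16.
Top: 16(8.1625006437) − (8.1463660184) = 122.4536442808
Denominator 16 − 1 = 15.
R = 122.4536442808/15 = 8.1635762854
Shift from A(h/2): +0.0010756417.

8.163576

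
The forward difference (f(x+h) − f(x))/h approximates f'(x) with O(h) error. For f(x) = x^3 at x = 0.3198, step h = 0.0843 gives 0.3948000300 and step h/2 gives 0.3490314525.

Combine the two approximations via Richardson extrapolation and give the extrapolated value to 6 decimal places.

Order 1 gives 2^r = 2 and 2^r − 1 = 1.
2×0.3490314525 = 0.6980629050; subtract 0.3948000300 → 0.3032628750
R = 0.3032628750/1 = 0.3032628750

0.303263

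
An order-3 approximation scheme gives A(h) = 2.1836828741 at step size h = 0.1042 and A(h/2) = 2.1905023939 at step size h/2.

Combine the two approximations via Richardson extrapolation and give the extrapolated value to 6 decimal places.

2.191477

With r = 3 the leading error scales as h^3, so the weight is 2^3 = 8.
Numerator 8*A(h/2) − A(h) = 8*2.1905023939 − 2.1836828741 = 15.3403362771
Extrapolated: 15.3403362771 / 7 = 2.1914766110
Shift from A(h/2): +0.0009742171.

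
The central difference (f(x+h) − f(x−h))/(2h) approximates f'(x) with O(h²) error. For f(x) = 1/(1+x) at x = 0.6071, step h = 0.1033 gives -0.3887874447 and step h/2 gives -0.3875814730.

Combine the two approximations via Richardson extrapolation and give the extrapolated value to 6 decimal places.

-0.387179

Method order is 2; weight 2^2 = 4.
Difference of the inputs: -0.3875814730 − (-0.3887874447) = 0.0012059717
Divide by 2^2 − 1 = 3: 0.0012059717/3 = 0.0004019906
R = A(h/2) + (A(h/2) − A(h))/3 = -0.3875814730 + 0.0004019906 = -0.3871794824
Shift from A(h/2): +0.0004019906.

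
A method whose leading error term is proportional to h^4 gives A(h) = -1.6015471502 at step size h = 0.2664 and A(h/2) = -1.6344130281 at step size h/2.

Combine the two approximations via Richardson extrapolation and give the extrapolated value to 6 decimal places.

r = 4: numerator weight 16, denominator 15.
16*(-1.6344130281) = -26.1506084496; (-26.1506084496) − (-1.6015471502) = -24.5490612994
Denominator 16 − 1 = 15.
R = (-24.5490612994)/15 = -1.6366040866

-1.636604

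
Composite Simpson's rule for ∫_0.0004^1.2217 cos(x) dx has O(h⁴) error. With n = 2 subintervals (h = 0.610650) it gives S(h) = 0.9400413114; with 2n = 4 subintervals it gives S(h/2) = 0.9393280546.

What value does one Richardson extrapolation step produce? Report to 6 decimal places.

With r = 4 the leading error scales as h^4, so the weight is 2^4 = 16.
Weighted: 15.0292488736 − 0.9400413114 = 14.0892075622
Extrapolated: 14.0892075622 / 15 = 0.9392805041

0.939281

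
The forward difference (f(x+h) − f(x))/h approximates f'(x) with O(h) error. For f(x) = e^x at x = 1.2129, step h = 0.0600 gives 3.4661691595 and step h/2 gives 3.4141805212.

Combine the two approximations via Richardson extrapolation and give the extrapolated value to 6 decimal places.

Method order is 1; weight 2^1 = 2.
2×3.4141805212 = 6.8283610424; subtract 3.4661691595 → 3.3621918829
3.3621918829 ÷ 1 = 3.3621918829
Gap between inputs: 5.199e-02; correction applied: −0.0519886383.

3.362192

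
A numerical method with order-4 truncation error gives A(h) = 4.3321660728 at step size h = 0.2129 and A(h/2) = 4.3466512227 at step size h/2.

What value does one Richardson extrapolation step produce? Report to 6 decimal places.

r = 4: numerator weight 16, denominator 15.
Top: 16(4.3466512227) − (4.3321660728) = 65.2142534904
Divide by 2^4 − 1 = 15.
Extrapolated: 65.2142534904 / 15 = 4.3476168994

4.347617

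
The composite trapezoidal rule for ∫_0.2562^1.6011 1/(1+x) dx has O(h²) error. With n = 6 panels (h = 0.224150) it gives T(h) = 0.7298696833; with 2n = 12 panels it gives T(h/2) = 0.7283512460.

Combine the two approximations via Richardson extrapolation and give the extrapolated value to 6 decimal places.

r = 2: numerator weight 4, denominator 3.
Top: 4(0.7283512460) − (0.7298696833) = 2.1835353007
R = 2.1835353007/3 = 0.7278451002

0.727845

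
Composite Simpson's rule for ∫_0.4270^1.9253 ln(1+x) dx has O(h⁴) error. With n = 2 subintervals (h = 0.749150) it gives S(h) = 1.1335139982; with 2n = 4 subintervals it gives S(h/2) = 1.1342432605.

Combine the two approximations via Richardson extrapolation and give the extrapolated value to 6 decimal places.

The method has order 4: 2^4 = 16.
Numerator 16 × A(h/2) − A(h) = 16 × 1.1342432605 − 1.1335139982 = 17.0143781698
Extrapolated: 17.0143781698 / 15 = 1.1342918780

1.134292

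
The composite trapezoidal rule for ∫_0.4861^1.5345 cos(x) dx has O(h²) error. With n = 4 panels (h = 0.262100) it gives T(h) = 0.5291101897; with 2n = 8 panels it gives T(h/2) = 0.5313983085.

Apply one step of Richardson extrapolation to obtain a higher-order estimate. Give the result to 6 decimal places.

0.532161

r = 2: numerator weight 4, denominator 3.
Weighted: 2.1255932340 − 0.5291101897 = 1.5964830443
R = 1.5964830443/3 = 0.5321610148
Gap between inputs: 2.288e-03; correction applied: +0.0007627063.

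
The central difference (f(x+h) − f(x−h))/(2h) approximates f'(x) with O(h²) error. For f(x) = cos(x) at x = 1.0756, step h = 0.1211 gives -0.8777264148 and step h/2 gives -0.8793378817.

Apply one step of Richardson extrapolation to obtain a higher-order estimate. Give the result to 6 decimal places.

-0.879875

The method has order 2: 2^2 = 4.
4 × (-0.8793378817) = -3.5173515268; (-3.5173515268) − (-0.8777264148) = -2.6396251120
Divide by 2^2 − 1 = 3.
Result: -0.8798750373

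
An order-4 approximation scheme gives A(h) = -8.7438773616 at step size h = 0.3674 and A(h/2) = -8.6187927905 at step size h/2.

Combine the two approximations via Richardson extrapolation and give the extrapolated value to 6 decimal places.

-8.610454

With r = 4 the leading error scales as h^4, so the weight is 2^4 = 16.
Top: 16(-8.6187927905) − (-8.7438773616) = -129.1568072864
Divide by 2^4 − 1 = 15.
Result: -8.6104538191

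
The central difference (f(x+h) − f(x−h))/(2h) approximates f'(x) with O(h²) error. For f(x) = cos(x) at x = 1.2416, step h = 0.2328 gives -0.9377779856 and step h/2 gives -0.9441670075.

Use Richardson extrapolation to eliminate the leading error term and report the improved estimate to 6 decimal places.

-0.946297

Order 2 gives 2^r = 4 and 2^r − 1 = 3.
2^2*A(h/2) = -3.7766680300; minus A(h) gives -2.8388900444.
Divide by 2^2 − 1 = 3.
(4*(-0.9441670075) − (-0.9377779856))/(4 − 1) = -0.9462966815
Correction |R − A(h/2)| = 2.130e-03; gap |A(h/2) − A(h)| = 6.389e-03.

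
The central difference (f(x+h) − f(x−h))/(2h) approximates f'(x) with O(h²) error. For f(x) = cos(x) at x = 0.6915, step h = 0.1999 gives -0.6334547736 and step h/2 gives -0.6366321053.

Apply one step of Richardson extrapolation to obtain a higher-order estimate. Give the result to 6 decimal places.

r = 2, so 2^r = 4.
Numerator 4×A(h/2) − A(h) = 4×(-0.6366321053) − (-0.6334547736) = -1.9130736476
Denominator 4 − 1 = 3.
So the Richardson estimate is -0.6376912159.
Gap between inputs: 3.177e-03; correction applied: −0.0010591106.

-0.637691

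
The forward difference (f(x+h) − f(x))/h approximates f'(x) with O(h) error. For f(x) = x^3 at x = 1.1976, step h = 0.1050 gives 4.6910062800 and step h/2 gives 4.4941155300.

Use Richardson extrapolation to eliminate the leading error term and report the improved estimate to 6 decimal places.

4.297225

Leading term ∝ h^1; use weight 2 = 2^1.
2*4.4941155300 − 4.6910062800 = 4.2972247800
Denominator 2 − 1 = 1.
R = 4.2972247800/1 = 4.2972247800
Correction |R − A(h/2)| = 1.969e-01; gap |A(h/2) − A(h)| = 1.969e-01.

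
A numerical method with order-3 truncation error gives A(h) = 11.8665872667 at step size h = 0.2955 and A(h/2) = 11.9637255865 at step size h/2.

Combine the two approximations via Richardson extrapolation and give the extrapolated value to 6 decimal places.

r = 3: numerator weight 8, denominator 7.
8·11.9637255865 = 95.7098046920; 95.7098046920 − 11.8665872667 = 83.8432174253
Denominator 8 − 1 = 7.
So the Richardson estimate is 11.9776024893.

11.977602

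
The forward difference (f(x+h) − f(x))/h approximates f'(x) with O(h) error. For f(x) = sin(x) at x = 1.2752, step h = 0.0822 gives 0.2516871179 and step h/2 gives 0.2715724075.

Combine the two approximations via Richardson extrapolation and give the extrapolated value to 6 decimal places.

r = 1, so 2^r = 2.
Weighted: 0.5431448150 − 0.2516871179 = 0.2914576971
Extrapolated: 0.2914576971 / 1 = 0.2914576971

0.291458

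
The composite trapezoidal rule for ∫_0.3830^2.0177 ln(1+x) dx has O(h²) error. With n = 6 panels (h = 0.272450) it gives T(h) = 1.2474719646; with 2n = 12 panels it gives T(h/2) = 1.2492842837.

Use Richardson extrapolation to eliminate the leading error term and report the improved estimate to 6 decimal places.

1.249888

Order 2 gives 2^r = 4 and 2^r − 1 = 3.
Difference of the inputs: 1.2492842837 − 1.2474719646 = 0.0018123191
Divide by 2^2 − 1 = 3: 0.0018123191/3 = 0.0006041064
R = A(h/2) + (A(h/2) − A(h))/3 = 1.2492842837 + 0.0006041064 = 1.2498883901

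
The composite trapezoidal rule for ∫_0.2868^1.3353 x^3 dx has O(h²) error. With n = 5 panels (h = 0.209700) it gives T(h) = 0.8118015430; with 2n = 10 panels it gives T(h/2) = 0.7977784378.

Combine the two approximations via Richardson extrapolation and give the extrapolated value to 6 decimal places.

0.793104

r = 2, so 2^r = 4.
Weighted: 3.1911137512 − 0.8118015430 = 2.3793122082
(4*0.7977784378 − 0.8118015430)/(4 − 1) = 0.7931040694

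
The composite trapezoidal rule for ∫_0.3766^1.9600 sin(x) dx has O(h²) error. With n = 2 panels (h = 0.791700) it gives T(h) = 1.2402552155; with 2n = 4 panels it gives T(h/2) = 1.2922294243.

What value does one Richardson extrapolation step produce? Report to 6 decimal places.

1.309554

With r = 2 the leading error scales as h^2, so the weight is 2^2 = 4.
Weighted: 5.1689176972 − 1.2402552155 = 3.9286624817
Denominator 4 − 1 = 3.
3.9286624817 ÷ 3 = 1.3095541606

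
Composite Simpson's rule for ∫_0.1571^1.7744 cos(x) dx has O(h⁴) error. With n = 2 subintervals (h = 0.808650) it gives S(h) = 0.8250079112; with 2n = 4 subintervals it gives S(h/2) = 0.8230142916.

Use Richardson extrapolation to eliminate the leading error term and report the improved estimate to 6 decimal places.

0.822881

r = 4: numerator weight 16, denominator 15.
Weighted: 13.1682286656 − 0.8250079112 = 12.3432207544
12.3432207544 ÷ 15 = 0.8228813836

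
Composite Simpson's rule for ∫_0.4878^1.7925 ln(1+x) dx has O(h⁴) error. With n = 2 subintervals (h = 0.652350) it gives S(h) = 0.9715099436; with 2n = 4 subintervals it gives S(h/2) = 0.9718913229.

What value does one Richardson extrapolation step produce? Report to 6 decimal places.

Error is O(h^4); halving h shrinks it by 2^4 = 16.
16 × 0.9718913229 = 15.5502611664; 15.5502611664 − 0.9715099436 = 14.5787512228
(16 × 0.9718913229 − 0.9715099436)/(16 − 1) = 0.9719167482

0.971917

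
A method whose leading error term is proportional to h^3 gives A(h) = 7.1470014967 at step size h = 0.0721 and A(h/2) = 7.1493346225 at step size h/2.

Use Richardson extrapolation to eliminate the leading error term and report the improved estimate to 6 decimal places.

r = 3, so 2^r = 8.
8·7.1493346225 − 7.1470014967 = 50.0476754833
Divide by 2^3 − 1 = 7.
R = 50.0476754833/7 = 7.1496679262

7.149668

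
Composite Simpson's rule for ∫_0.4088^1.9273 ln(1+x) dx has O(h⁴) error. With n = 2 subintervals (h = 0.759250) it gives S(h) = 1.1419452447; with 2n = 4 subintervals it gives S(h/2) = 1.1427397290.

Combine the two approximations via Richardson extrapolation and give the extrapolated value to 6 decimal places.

r = 4, so 2^r = 16.
16 × 1.1427397290 − 1.1419452447 = 17.1418904193
R = 17.1418904193/15 = 1.1427926946
Gap between inputs: 7.945e-04; correction applied: +0.0000529656.

1.142793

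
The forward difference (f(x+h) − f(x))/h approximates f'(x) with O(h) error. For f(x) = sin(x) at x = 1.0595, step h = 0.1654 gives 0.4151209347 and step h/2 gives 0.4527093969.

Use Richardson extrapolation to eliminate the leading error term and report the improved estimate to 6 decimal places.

With r = 1 the leading error scales as h^1, so the weight is 2^1 = 2.
2^1×A(h/2) = 0.9054187938; minus A(h) gives 0.4902978591.
Divide by 2^1 − 1 = 1.
Extrapolated: 0.4902978591 / 1 = 0.4902978591

0.490298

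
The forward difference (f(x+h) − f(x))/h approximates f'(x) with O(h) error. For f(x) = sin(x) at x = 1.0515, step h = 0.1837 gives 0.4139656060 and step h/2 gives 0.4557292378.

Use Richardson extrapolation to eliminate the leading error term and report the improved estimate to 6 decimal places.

r = 1, so 2^r = 2.
Numerator 2×A(h/2) − A(h) = 2×0.4557292378 − 0.4139656060 = 0.4974928696
(2×0.4557292378 − 0.4139656060)/(2 − 1) = 0.4974928696
Correction |R − A(h/2)| = 4.176e-02; gap |A(h/2) − A(h)| = 4.176e-02.

0.497493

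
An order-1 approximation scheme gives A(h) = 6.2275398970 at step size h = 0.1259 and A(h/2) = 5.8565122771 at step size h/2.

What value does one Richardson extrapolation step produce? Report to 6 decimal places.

5.485485

The method has order 1: 2^1 = 2.
Difference of the inputs: 5.8565122771 − 6.2275398970 = -0.3710276199
Correction (A(h/2) − A(h))/(2 − 1) = (-0.3710276199)/1 = -0.3710276199
R = A(h/2) + (A(h/2) − A(h))/1 = 5.8565122771 − 0.3710276199 = 5.4854846572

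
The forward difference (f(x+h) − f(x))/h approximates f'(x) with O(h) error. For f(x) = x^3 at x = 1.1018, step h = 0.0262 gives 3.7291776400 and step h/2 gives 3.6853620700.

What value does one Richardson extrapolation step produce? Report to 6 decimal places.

The method has order 1: 2^1 = 2.
Numerator 2·A(h/2) − A(h) = 2·3.6853620700 − 3.7291776400 = 3.6415465000
Denominator 2 − 1 = 1.
Result: 3.6415465000

3.641547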